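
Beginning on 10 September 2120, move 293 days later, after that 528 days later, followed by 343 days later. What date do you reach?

Counting forward 293 days from September 10, 2120:
September has 30 days, so 30 − 10 = 20 days remain after September 10, 2120; 293 − 20 = 273 left.
October 2120 has 31 days: 273 − 31 = 242 left.
November 2120 has 30 days: 242 − 30 = 212 left.
December 2120 has 31 days: 212 − 31 = 181 left.
January 2121 has 31 days: 181 − 31 = 150 left.
February 2121 has 28 days (2121 is not a leap year): 150 − 28 = 122 left.
March 2121 has 31 days: 122 − 31 = 91 left.
April 2121 has 30 days: 91 − 30 = 61 left.
May 2121 has 31 days: 61 − 31 = 30 left.
30 days into June 2121 → June 30, 2121.
Advancing 528 days from June 30, 2121:
June has 30 days, so 30 − 30 = 0 days remain after June 30, 2121; 528 − 0 = 528 left.
July 2121 has 31 days: 528 − 31 = 497 left.
August 2121 has 31 days: 497 − 31 = 466 left.
September 2121 has 30 days: 466 − 30 = 436 left.
October 2121 has 31 days: 436 − 31 = 405 left.
November 2121 has 30 days: 405 − 30 = 375 left.
December 2121 has 31 days: 375 − 31 = 344 left.
January 2122 has 31 days: 344 − 31 = 313 left.
February 2122 has 28 days (2122 is not a leap year): 313 − 28 = 285 left.
March 2122 has 31 days: 285 − 31 = 254 left.
April 2122 has 30 days: 254 − 30 = 224 left.
May 2122 has 31 days: 224 − 31 = 193 left.
June 2122 has 30 days: 193 − 30 = 163 left.
July 2122 has 31 days: 163 − 31 = 132 left.
August 2122 has 31 days: 132 − 31 = 101 left.
September 2122 has 30 days: 101 − 30 = 71 left.
October 2122 has 31 days: 71 − 31 = 40 left.
November 2122 has 30 days: 40 − 30 = 10 left.
10 days into December 2122 → December 10, 2122.
Advancing 343 days from December 10, 2122:
December has 31 days, so 31 − 10 = 21 days remain after December 10, 2122; 343 − 21 = 322 left.
January 2123 has 31 days: 322 − 31 = 291 left.
February 2123 has 28 days (2123 is not a leap year): 291 − 28 = 263 left.
March 2123 has 31 days: 263 − 31 = 232 left.
April 2123 has 30 days: 232 − 30 = 202 left.
May 2123 has 31 days: 202 − 31 = 171 left.
June 2123 has 30 days: 171 − 30 = 141 left.
July 2123 has 31 days: 141 − 31 = 110 left.
August 2123 has 31 days: 110 − 31 = 79 left.
September 2123 has 30 days: 79 − 30 = 49 left.
October 2123 has 31 days: 49 − 31 = 18 left.
18 days into November 2123 → November 18, 2123.

November 18, 2123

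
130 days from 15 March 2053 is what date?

July 23, 2053

Counting forward 130 days from March 15, 2053.
March has 31 days, so 31 − 15 = 16 days remain after March 15, 2053; 130 − 16 = 114 left.
April 2053 has 30 days: 114 − 30 = 84 left.
May 2053 has 31 days: 84 − 31 = 53 left.
June 2053 has 30 days: 53 − 30 = 23 left.
23 days into July 2053 → July 23, 2053.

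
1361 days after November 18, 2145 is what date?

Adding 1361 days from November 18, 2145.
November has 30 days, so 30 − 18 = 12 days remain after November 18, 2145; 1361 − 12 = 1349 left.
December 2145 has 31 days: 1349 − 31 = 1318 left.
January 2146 has 31 days: 1318 − 31 = 1287 left.
February 2146 has 28 days (2146 is not a leap year): 1287 − 28 = 1259 left.
March 2146 has 31 days: 1259 − 31 = 1228 left.
April 2146 has 30 days: 1228 − 30 = 1198 left.
May 2146 has 31 days: 1198 − 31 = 1167 left.
June 2146 has 30 days: 1167 − 30 = 1137 left.
July 2146 has 31 days: 1137 − 31 = 1106 left.
August 2146 has 31 days: 1106 − 31 = 1075 left.
September 2146 has 30 days: 1075 − 30 = 1045 left.
October 2146 has 31 days: 1045 − 31 = 1014 left.
November 2146 has 30 days: 1014 − 30 = 984 left.
December 2146 has 31 days: 984 − 31 = 953 left.
January 2147 has 31 days: 953 − 31 = 922 left.
February 2147 has 28 days (2147 is not a leap year): 922 − 28 = 894 left.
March 2147 has 31 days: 894 − 31 = 863 left.
April 2147 has 30 days: 863 − 30 = 833 left.
May 2147 has 31 days: 833 − 31 = 802 left.
June 2147 has 30 days: 802 − 30 = 772 left.
July 2147 has 31 days: 772 − 31 = 741 left.
August 2147 has 31 days: 741 − 31 = 710 left.
September 2147 has 30 days: 710 − 30 = 680 left.
October 2147 has 31 days: 680 − 31 = 649 left.
November 2147 has 30 days: 649 − 30 = 619 left.
December 2147 has 31 days: 619 − 31 = 588 left.
January 2148 has 31 days: 588 − 31 = 557 left.
February 2148 has 29 days (2148 is a leap year): 557 − 29 = 528 left.
March 2148 has 31 days: 528 − 31 = 497 left.
April 2148 has 30 days: 497 − 30 = 467 left.
May 2148 has 31 days: 467 − 31 = 436 left.
June 2148 has 30 days: 436 − 30 = 406 left.
July 2148 has 31 days: 406 − 31 = 375 left.
August 2148 has 31 days: 375 − 31 = 344 left.
September 2148 has 30 days: 344 − 30 = 314 left.
October 2148 has 31 days: 314 − 31 = 283 left.
November 2148 has 30 days: 283 − 30 = 253 left.
December 2148 has 31 days: 253 − 31 = 222 left.
January 2149 has 31 days: 222 − 31 = 191 left.
February 2149 has 28 days (2149 is not a leap year): 191 − 28 = 163 left.
March 2149 has 31 days: 163 − 31 = 132 left.
April 2149 has 30 days: 132 − 30 = 102 left.
May 2149 has 31 days: 102 − 31 = 71 left.
June 2149 has 30 days: 71 − 30 = 41 left.
July 2149 has 31 days: 41 − 31 = 10 left.
10 days into August 2149 → August 10, 2149.

August 10, 2149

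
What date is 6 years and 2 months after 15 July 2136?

Adding 6 years and 2 months from July 15, 2136.
+6 years → 2142; month 7 + 2 = 9 → September 2142.
Day 15 is valid in September, giving September 15, 2142.

September 15, 2142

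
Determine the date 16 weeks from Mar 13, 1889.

July 3, 1889

Counting forward 16 weeks = 112 days from March 13, 1889.
March has 31 days, so 31 − 13 = 18 days remain after March 13, 1889; 112 − 18 = 94 left.
April 1889 has 30 days: 94 − 30 = 64 left.
May 1889 has 31 days: 64 − 31 = 33 left.
June 1889 has 30 days: 33 − 30 = 3 left.
3 days into July 1889 → July 3, 1889.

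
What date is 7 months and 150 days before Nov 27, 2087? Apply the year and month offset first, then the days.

Counting back 7 months and 150 days from November 27, 2087: first the month/year part, then the days.
month 11 − 7 = 4 → April 2087.
Day 27 is valid in April, giving April 27, 2087.
Now subtract 150 days from April 27, 2087.
Going back 27 days from April 27, 2087 reaches the end of the previous month; 150 − 27 = 123 left.
March 2087 has 31 days: 123 − 31 = 92 left.
February 2087 has 28 days (2087 is not a leap year): 92 − 28 = 64 left.
January 2087 has 31 days: 64 − 31 = 33 left.
December 2086 has 31 days: 33 − 31 = 2 left.
November 2086 has 30 days; 30 − 2 = 28 → November 28, 2086.

November 28, 2086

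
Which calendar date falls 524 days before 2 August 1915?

Counting back 524 days from August 2, 1915.
Going back 2 days from August 2, 1915 reaches the end of the previous month; 524 − 2 = 522 left.
July 1915 has 31 days: 522 − 31 = 491 left.
June 1915 has 30 days: 491 − 30 = 461 left.
May 1915 has 31 days: 461 − 31 = 430 left.
April 1915 has 30 days: 430 − 30 = 400 left.
March 1915 has 31 days: 400 − 31 = 369 left.
February 1915 has 28 days (1915 is not a leap year): 369 − 28 = 341 left.
January 1915 has 31 days: 341 − 31 = 310 left.
December 1914 has 31 days: 310 − 31 = 279 left.
November 1914 has 30 days: 279 − 30 = 249 left.
October 1914 has 31 days: 249 − 31 = 218 left.
September 1914 has 30 days: 218 − 30 = 188 left.
August 1914 has 31 days: 188 − 31 = 157 left.
July 1914 has 31 days: 157 − 31 = 126 left.
June 1914 has 30 days: 126 − 30 = 96 left.
May 1914 has 31 days: 96 − 31 = 65 left.
April 1914 has 30 days: 65 − 30 = 35 left.
March 1914 has 31 days: 35 − 31 = 4 left.
February 1914 has 28 days; 28 − 4 = 24 → February 24, 1914.

February 24, 1914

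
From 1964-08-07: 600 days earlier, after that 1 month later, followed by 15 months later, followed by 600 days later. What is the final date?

December 7, 1965

Counting back 600 days from August 7, 1964:
Going back 7 days from August 7, 1964 reaches the end of the previous month; 600 − 7 = 593 left.
July 1964 has 31 days: 593 − 31 = 562 left.
June 1964 has 30 days: 562 − 30 = 532 left.
May 1964 has 31 days: 532 − 31 = 501 left.
April 1964 has 30 days: 501 − 30 = 471 left.
March 1964 has 31 days: 471 − 31 = 440 left.
February 1964 has 29 days (1964 is a leap year): 440 − 29 = 411 left.
January 1964 has 31 days: 411 − 31 = 380 left.
December 1963 has 31 days: 380 − 31 = 349 left.
November 1963 has 30 days: 349 − 30 = 319 left.
October 1963 has 31 days: 319 − 31 = 288 left.
September 1963 has 30 days: 288 − 30 = 258 left.
August 1963 has 31 days: 258 − 31 = 227 left.
July 1963 has 31 days: 227 − 31 = 196 left.
June 1963 has 30 days: 196 − 30 = 166 left.
May 1963 has 31 days: 166 − 31 = 135 left.
April 1963 has 30 days: 135 − 30 = 105 left.
March 1963 has 31 days: 105 − 31 = 74 left.
February 1963 has 28 days (1963 is not a leap year): 74 − 28 = 46 left.
January 1963 has 31 days: 46 − 31 = 15 left.
December 1962 has 31 days; 31 − 15 = 16 → December 16, 1962.
Counting forward 1 month from December 16, 1962:
month 12 + 1 = 13, which is month 1 of year 1963 → January 1963.
Day 16 is valid in January, giving January 16, 1963.
Adding 15 months from January 16, 1963:
month 1 + 15 = 16, which is month 4 of year 1964 → April 1964.
Day 16 is valid in April, giving April 16, 1964.
Counting forward 600 days from April 16, 1964:
April has 30 days, so 30 − 16 = 14 days remain after April 16, 1964; 600 − 14 = 586 left.
May 1964 has 31 days: 586 − 31 = 555 left.
June 1964 has 30 days: 555 − 30 = 525 left.
July 1964 has 31 days: 525 − 31 = 494 left.
August 1964 has 31 days: 494 − 31 = 463 left.
September 1964 has 30 days: 463 − 30 = 433 left.
October 1964 has 31 days: 433 − 31 = 402 left.
November 1964 has 30 days: 402 − 30 = 372 left.
December 1964 has 31 days: 372 − 31 = 341 left.
January 1965 has 31 days: 341 − 31 = 310 left.
February 1965 has 28 days (1965 is not a leap year): 310 − 28 = 282 left.
March 1965 has 31 days: 282 − 31 = 251 left.
April 1965 has 30 days: 251 − 30 = 221 left.
May 1965 has 31 days: 221 − 31 = 190 left.
June 1965 has 30 days: 190 − 30 = 160 left.
July 1965 has 31 days: 160 − 31 = 129 left.
August 1965 has 31 days: 129 − 31 = 98 left.
September 1965 has 30 days: 98 − 30 = 68 left.
October 1965 has 31 days: 68 − 31 = 37 left.
November 1965 has 30 days: 37 − 30 = 7 left.
7 days into December 1965 → December 7, 1965.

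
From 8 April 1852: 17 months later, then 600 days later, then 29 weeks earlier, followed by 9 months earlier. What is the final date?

Counting forward 17 months from April 8, 1852:
month 4 + 17 = 21, which is month 9 of year 1853 → September 1853.
Day 8 is valid in September, giving September 8, 1853.
Counting forward 600 days from September 8, 1853:
September has 30 days, so 30 − 8 = 22 days remain after September 8, 1853; 600 − 22 = 578 left.
October 1853 has 31 days: 578 − 31 = 547 left.
November 1853 has 30 days: 547 − 30 = 517 left.
December 1853 has 31 days: 517 − 31 = 486 left.
January 1854 has 31 days: 486 − 31 = 455 left.
February 1854 has 28 days (1854 is not a leap year): 455 − 28 = 427 left.
March 1854 has 31 days: 427 − 31 = 396 left.
April 1854 has 30 days: 396 − 30 = 366 left.
May 1854 has 31 days: 366 − 31 = 335 left.
June 1854 has 30 days: 335 − 30 = 305 left.
July 1854 has 31 days: 305 − 31 = 274 left.
August 1854 has 31 days: 274 − 31 = 243 left.
September 1854 has 30 days: 243 − 30 = 213 left.
October 1854 has 31 days: 213 − 31 = 182 left.
November 1854 has 30 days: 182 − 30 = 152 left.
December 1854 has 31 days: 152 − 31 = 121 left.
January 1855 has 31 days: 121 − 31 = 90 left.
February 1855 has 28 days (1855 is not a leap year): 90 − 28 = 62 left.
March 1855 has 31 days: 62 − 31 = 31 left.
April 1855 has 30 days: 31 − 30 = 1 left.
1 day into May 1855 → May 1, 1855.
Subtracting 29 weeks (= 203 days) from May 1, 1855:
Going back 1 day from May 1, 1855 reaches the end of the previous month; 203 − 1 = 202 left.
April 1855 has 30 days: 202 − 30 = 172 left.
March 1855 has 31 days: 172 − 31 = 141 left.
February 1855 has 28 days (1855 is not a leap year): 141 − 28 = 113 left.
January 1855 has 31 days: 113 − 31 = 82 left.
December 1854 has 31 days: 82 − 31 = 51 left.
November 1854 has 30 days: 51 − 30 = 21 left.
October 1854 has 31 days; 31 − 21 = 10 → October 10, 1854.
Subtracting 9 months from October 10, 1854:
month 10 − 9 = 1 → January 1854.
Day 10 is valid in January, giving January 10, 1854.

January 10, 1854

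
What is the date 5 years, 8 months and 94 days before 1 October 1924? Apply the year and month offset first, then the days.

October 30, 1918

Subtracting 5 years, 8 months and 94 days from October 1, 1924: first the month/year part, then the days.
-5 years → 1919; month 10 − 8 = 2 → February 1919.
Day 1 is valid in February, giving February 1, 1919.
Now subtract 94 days from February 1, 1919.
Going back 1 day from February 1, 1919 reaches the end of the previous month; 94 − 1 = 93 left.
January 1919 has 31 days: 93 − 31 = 62 left.
December 1918 has 31 days: 62 − 31 = 31 left.
November 1918 has 30 days: 31 − 30 = 1 left.
October 1918 has 31 days; 31 − 1 = 30 → October 30, 1918.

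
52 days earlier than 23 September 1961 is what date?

Going back 52 days from September 23, 1961.
Going back 23 days from September 23, 1961 reaches the end of the previous month; 52 − 23 = 29 left.
August 1961 has 31 days; 31 − 29 = 2 → August 2, 1961.

August 2, 1961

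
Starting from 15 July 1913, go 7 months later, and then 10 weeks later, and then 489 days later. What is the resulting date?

August 28, 1915

Advancing 7 months from July 15, 1913:
month 7 + 7 = 14, which is month 2 of year 1914 → February 1914.
Day 15 is valid in February, giving February 15, 1914.
Adding 10 weeks (= 70 days) from February 15, 1914:
February has 28 days, so 28 − 15 = 13 days remain after February 15, 1914; 70 − 13 = 57 left.
March 1914 has 31 days: 57 − 31 = 26 left.
26 days into April 1914 → April 26, 1914.
Adding 489 days from April 26, 1914:
April has 30 days, so 30 − 26 = 4 days remain after April 26, 1914; 489 − 4 = 485 left.
May 1914 has 31 days: 485 − 31 = 454 left.
June 1914 has 30 days: 454 − 30 = 424 left.
July 1914 has 31 days: 424 − 31 = 393 left.
August 1914 has 31 days: 393 − 31 = 362 left.
September 1914 has 30 days: 362 − 30 = 332 left.
October 1914 has 31 days: 332 − 31 = 301 left.
November 1914 has 30 days: 301 − 30 = 271 left.
December 1914 has 31 days: 271 − 31 = 240 left.
January 1915 has 31 days: 240 − 31 = 209 left.
February 1915 has 28 days (1915 is not a leap year): 209 − 28 = 181 left.
March 1915 has 31 days: 181 − 31 = 150 left.
April 1915 has 30 days: 150 − 30 = 120 left.
May 1915 has 31 days: 120 − 31 = 89 left.
June 1915 has 30 days: 89 − 30 = 59 left.
July 1915 has 31 days: 59 − 31 = 28 left.
28 days into August 1915 → August 28, 1915.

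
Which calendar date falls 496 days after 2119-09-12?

Adding 496 days from September 12, 2119.
September has 30 days, so 30 − 12 = 18 days remain after September 12, 2119; 496 − 18 = 478 left.
October 2119 has 31 days: 478 − 31 = 447 left.
November 2119 has 30 days: 447 − 30 = 417 left.
December 2119 has 31 days: 417 − 31 = 386 left.
January 2120 has 31 days: 386 − 31 = 355 left.
February 2120 has 29 days (2120 is a leap year): 355 − 29 = 326 left.
March 2120 has 31 days: 326 − 31 = 295 left.
April 2120 has 30 days: 295 − 30 = 265 left.
May 2120 has 31 days: 265 − 31 = 234 left.
June 2120 has 30 days: 234 − 30 = 204 left.
July 2120 has 31 days: 204 − 31 = 173 left.
August 2120 has 31 days: 173 − 31 = 142 left.
September 2120 has 30 days: 142 − 30 = 112 left.
October 2120 has 31 days: 112 − 31 = 81 left.
November 2120 has 30 days: 81 − 30 = 51 left.
December 2120 has 31 days: 51 − 31 = 20 left.
20 days into January 2121 → January 20, 2121.

January 20, 2121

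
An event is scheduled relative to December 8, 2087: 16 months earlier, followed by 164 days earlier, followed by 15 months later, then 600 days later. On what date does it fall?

January 14, 2089

Counting back 16 months from December 8, 2087:
month 12 − 16 = -4, which is month 8 of year 2086 → August 2086.
Day 8 is valid in August, giving August 8, 2086.
Counting back 164 days from August 8, 2086:
Going back 8 days from August 8, 2086 reaches the end of the previous month; 164 − 8 = 156 left.
July 2086 has 31 days: 156 − 31 = 125 left.
June 2086 has 30 days: 125 − 30 = 95 left.
May 2086 has 31 days: 95 − 31 = 64 left.
April 2086 has 30 days: 64 − 30 = 34 left.
March 2086 has 31 days: 34 − 31 = 3 left.
February 2086 has 28 days; 28 − 3 = 25 → February 25, 2086.
Adding 15 months from February 25, 2086:
month 2 + 15 = 17, which is month 5 of year 2087 → May 2087.
Day 25 is valid in May, giving May 25, 2087.
Counting forward 600 days from May 25, 2087:
May has 31 days, so 31 − 25 = 6 days remain after May 25, 2087; 600 − 6 = 594 left.
June 2087 has 30 days: 594 − 30 = 564 left.
July 2087 has 31 days: 564 − 31 = 533 left.
August 2087 has 31 days: 533 − 31 = 502 left.
September 2087 has 30 days: 502 − 30 = 472 left.
October 2087 has 31 days: 472 − 31 = 441 left.
November 2087 has 30 days: 441 − 30 = 411 left.
December 2087 has 31 days: 411 − 31 = 380 left.
January 2088 has 31 days: 380 − 31 = 349 left.
February 2088 has 29 days (2088 is a leap year): 349 − 29 = 320 left.
March 2088 has 31 days: 320 − 31 = 289 left.
April 2088 has 30 days: 289 − 30 = 259 left.
May 2088 has 31 days: 259 − 31 = 228 left.
June 2088 has 30 days: 228 − 30 = 198 left.
July 2088 has 31 days: 198 − 31 = 167 left.
August 2088 has 31 days: 167 − 31 = 136 left.
September 2088 has 30 days: 136 − 30 = 106 left.
October 2088 has 31 days: 106 − 31 = 75 left.
November 2088 has 30 days: 75 − 30 = 45 left.
December 2088 has 31 days: 45 − 31 = 14 left.
14 days into January 2089 → January 14, 2089.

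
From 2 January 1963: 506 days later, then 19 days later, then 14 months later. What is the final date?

August 10, 1965

Counting forward 506 days from January 2, 1963:
January has 31 days, so 31 − 2 = 29 days remain after January 2, 1963; 506 − 29 = 477 left.
February 1963 has 28 days (1963 is not a leap year): 477 − 28 = 449 left.
March 1963 has 31 days: 449 − 31 = 418 left.
April 1963 has 30 days: 418 − 30 = 388 left.
May 1963 has 31 days: 388 − 31 = 357 left.
June 1963 has 30 days: 357 − 30 = 327 left.
July 1963 has 31 days: 327 − 31 = 296 left.
August 1963 has 31 days: 296 − 31 = 265 left.
September 1963 has 30 days: 265 − 30 = 235 left.
October 1963 has 31 days: 235 − 31 = 204 left.
November 1963 has 30 days: 204 − 30 = 174 left.
December 1963 has 31 days: 174 − 31 = 143 left.
January 1964 has 31 days: 143 − 31 = 112 left.
February 1964 has 29 days (1964 is a leap year): 112 − 29 = 83 left.
March 1964 has 31 days: 83 − 31 = 52 left.
April 1964 has 30 days: 52 − 30 = 22 left.
22 days into May 1964 → May 22, 1964.
Counting forward 19 days from May 22, 1964:
May has 31 days, so 31 − 22 = 9 days remain after May 22, 1964; 19 − 9 = 10 left.
10 days into June 1964 → June 10, 1964.
Advancing 14 months from June 10, 1964:
month 6 + 14 = 20, which is month 8 of year 1965 → August 1965.
Day 10 is valid in August, giving August 10, 1965.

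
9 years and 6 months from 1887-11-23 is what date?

Counting forward 9 years and 6 months from November 23, 1887.
+9 years → 1896; month 11 + 6 = 17, which is month 5 of year 1897 → May 1897.
Day 23 is valid in May, giving May 23, 1897.

May 23, 1897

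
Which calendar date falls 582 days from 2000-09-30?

Counting forward 582 days from September 30, 2000.
September has 30 days, so 30 − 30 = 0 days remain after September 30, 2000; 582 − 0 = 582 left.
October 2000 has 31 days: 582 − 31 = 551 left.
November 2000 has 30 days: 551 − 30 = 521 left.
December 2000 has 31 days: 521 − 31 = 490 left.
January 2001 has 31 days: 490 − 31 = 459 left.
February 2001 has 28 days (2001 is not a leap year): 459 − 28 = 431 left.
March 2001 has 31 days: 431 − 31 = 400 left.
April 2001 has 30 days: 400 − 30 = 370 left.
May 2001 has 31 days: 370 − 31 = 339 left.
June 2001 has 30 days: 339 − 30 = 309 left.
July 2001 has 31 days: 309 − 31 = 278 left.
August 2001 has 31 days: 278 − 31 = 247 left.
September 2001 has 30 days: 247 − 30 = 217 left.
October 2001 has 31 days: 217 − 31 = 186 left.
November 2001 has 30 days: 186 − 30 = 156 left.
December 2001 has 31 days: 156 − 31 = 125 left.
January 2002 has 31 days: 125 − 31 = 94 left.
February 2002 has 28 days (2002 is not a leap year): 94 − 28 = 66 left.
March 2002 has 31 days: 66 − 31 = 35 left.
April 2002 has 30 days: 35 − 30 = 5 left.
5 days into May 2002 → May 5, 2002.

May 5, 2002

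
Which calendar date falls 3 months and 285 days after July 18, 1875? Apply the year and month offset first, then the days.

Advancing 3 months and 285 days from July 18, 1875: first the month/year part, then the days.
month 7 + 3 = 10 → October 1875.
Day 18 is valid in October, giving October 18, 1875.
Now add 285 days from October 18, 1875.
October has 31 days, so 31 − 18 = 13 days remain after October 18, 1875; 285 − 13 = 272 left.
November 1875 has 30 days: 272 − 30 = 242 left.
December 1875 has 31 days: 242 − 31 = 211 left.
January 1876 has 31 days: 211 − 31 = 180 left.
February 1876 has 29 days (1876 is a leap year): 180 − 29 = 151 left.
March 1876 has 31 days: 151 − 31 = 120 left.
April 1876 has 30 days: 120 − 30 = 90 left.
May 1876 has 31 days: 90 − 31 = 59 left.
June 1876 has 30 days: 59 − 30 = 29 left.
29 days into July 1876 → July 29, 1876.

July 29, 1876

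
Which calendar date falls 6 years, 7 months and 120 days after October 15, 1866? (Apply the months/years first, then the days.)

Adding 6 years, 7 months and 120 days from October 15, 1866: first the month/year part, then the days.
+6 years → 1872; month 10 + 7 = 17, which is month 5 of year 1873 → May 1873.
Day 15 is valid in May, giving May 15, 1873.
Now add 120 days from May 15, 1873.
May has 31 days, so 31 − 15 = 16 days remain after May 15, 1873; 120 − 16 = 104 left.
June 1873 has 30 days: 104 − 30 = 74 left.
July 1873 has 31 days: 74 − 31 = 43 left.
August 1873 has 31 days: 43 − 31 = 12 left.
12 days into September 1873 → September 12, 1873.

September 12, 1873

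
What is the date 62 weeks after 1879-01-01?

Advancing 62 weeks = 434 days from January 1, 1879.
January has 31 days, so 31 − 1 = 30 days remain after January 1, 1879; 434 − 30 = 404 left.
February 1879 has 28 days (1879 is not a leap year): 404 − 28 = 376 left.
March 1879 has 31 days: 376 − 31 = 345 left.
April 1879 has 30 days: 345 − 30 = 315 left.
May 1879 has 31 days: 315 − 31 = 284 left.
June 1879 has 30 days: 284 − 30 = 254 left.
July 1879 has 31 days: 254 − 31 = 223 left.
August 1879 has 31 days: 223 − 31 = 192 left.
September 1879 has 30 days: 192 − 30 = 162 left.
October 1879 has 31 days: 162 − 31 = 131 left.
November 1879 has 30 days: 131 − 30 = 101 left.
December 1879 has 31 days: 101 − 31 = 70 left.
January 1880 has 31 days: 70 − 31 = 39 left.
February 1880 has 29 days (1880 is a leap year): 39 − 29 = 10 left.
10 days into March 1880 → March 10, 1880.

March 10, 1880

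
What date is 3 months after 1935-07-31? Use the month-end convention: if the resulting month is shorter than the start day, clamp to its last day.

October 31, 1935

Advancing 3 months from July 31, 1935.
month 7 + 3 = 10 → October 1935.
Day 31 is valid in October, giving October 31, 1935.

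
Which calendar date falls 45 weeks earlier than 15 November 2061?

January 4, 2061

Going back 45 weeks = 315 days from November 15, 2061.
Going back 15 days from November 15, 2061 reaches the end of the previous month; 315 − 15 = 300 left.
October 2061 has 31 days: 300 − 31 = 269 left.
September 2061 has 30 days: 269 − 30 = 239 left.
August 2061 has 31 days: 239 − 31 = 208 left.
July 2061 has 31 days: 208 − 31 = 177 left.
June 2061 has 30 days: 177 − 30 = 147 left.
May 2061 has 31 days: 147 − 31 = 116 left.
April 2061 has 30 days: 116 − 30 = 86 left.
March 2061 has 31 days: 86 − 31 = 55 left.
February 2061 has 28 days (2061 is not a leap year): 55 − 28 = 27 left.
January 2061 has 31 days; 31 − 27 = 4 → January 4, 2061.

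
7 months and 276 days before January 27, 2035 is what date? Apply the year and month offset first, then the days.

Counting back 7 months and 276 days from January 27, 2035: first the month/year part, then the days.
month 1 − 7 = -6, which is month 6 of year 2034 → June 2034.
Day 27 is valid in June, giving June 27, 2034.
Now subtract 276 days from June 27, 2034.
Going back 27 days from June 27, 2034 reaches the end of the previous month; 276 − 27 = 249 left.
May 2034 has 31 days: 249 − 31 = 218 left.
April 2034 has 30 days: 218 − 30 = 188 left.
March 2034 has 31 days: 188 − 31 = 157 left.
February 2034 has 28 days (2034 is not a leap year): 157 − 28 = 129 left.
January 2034 has 31 days: 129 − 31 = 98 left.
December 2033 has 31 days: 98 − 31 = 67 left.
November 2033 has 30 days: 67 − 30 = 37 left.
October 2033 has 31 days: 37 − 31 = 6 left.
September 2033 has 30 days; 30 − 6 = 24 → September 24, 2033.

September 24, 2033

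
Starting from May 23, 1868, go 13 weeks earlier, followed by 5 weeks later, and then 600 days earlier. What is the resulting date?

Subtracting 13 weeks (= 91 days) from May 23, 1868:
Going back 23 days from May 23, 1868 reaches the end of the previous month; 91 − 23 = 68 left.
April 1868 has 30 days: 68 − 30 = 38 left.
March 1868 has 31 days: 38 − 31 = 7 left.
February 1868 has 29 days; 29 − 7 = 22 → February 22, 1868.
Adding 5 weeks (= 35 days) from February 22, 1868:
February has 29 days, so 29 − 22 = 7 days remain after February 22, 1868; 35 − 7 = 28 left.
28 days into March 1868 → March 28, 1868.
Subtracting 600 days from March 28, 1868:
Going back 28 days from March 28, 1868 reaches the end of the previous month; 600 − 28 = 572 left.
February 1868 has 29 days (1868 is a leap year): 572 − 29 = 543 left.
January 1868 has 31 days: 543 − 31 = 512 left.
December 1867 has 31 days: 512 − 31 = 481 left.
November 1867 has 30 days: 481 − 30 = 451 left.
October 1867 has 31 days: 451 − 31 = 420 left.
September 1867 has 30 days: 420 − 30 = 390 left.
August 1867 has 31 days: 390 − 31 = 359 left.
July 1867 has 31 days: 359 − 31 = 328 left.
June 1867 has 30 days: 328 − 30 = 298 left.
May 1867 has 31 days: 298 − 31 = 267 left.
April 1867 has 30 days: 267 − 30 = 237 left.
March 1867 has 31 days: 237 − 31 = 206 left.
February 1867 has 28 days (1867 is not a leap year): 206 − 28 = 178 left.
January 1867 has 31 days: 178 − 31 = 147 left.
December 1866 has 31 days: 147 − 31 = 116 left.
November 1866 has 30 days: 116 − 30 = 86 left.
October 1866 has 31 days: 86 − 31 = 55 left.
September 1866 has 30 days: 55 − 30 = 25 left.
August 1866 has 31 days; 31 − 25 = 6 → August 6, 1866.

August 6, 1866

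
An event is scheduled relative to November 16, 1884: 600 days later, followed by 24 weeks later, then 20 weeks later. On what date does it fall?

May 13, 1887

Adding 600 days from November 16, 1884:
November has 30 days, so 30 − 16 = 14 days remain after November 16, 1884; 600 − 14 = 586 left.
December 1884 has 31 days: 586 − 31 = 555 left.
January 1885 has 31 days: 555 − 31 = 524 left.
February 1885 has 28 days (1885 is not a leap year): 524 − 28 = 496 left.
March 1885 has 31 days: 496 − 31 = 465 left.
April 1885 has 30 days: 465 − 30 = 435 left.
May 1885 has 31 days: 435 − 31 = 404 left.
June 1885 has 30 days: 404 − 30 = 374 left.
July 1885 has 31 days: 374 − 31 = 343 left.
August 1885 has 31 days: 343 − 31 = 312 left.
September 1885 has 30 days: 312 − 30 = 282 left.
October 1885 has 31 days: 282 − 31 = 251 left.
November 1885 has 30 days: 251 − 30 = 221 left.
December 1885 has 31 days: 221 − 31 = 190 left.
January 1886 has 31 days: 190 − 31 = 159 left.
February 1886 has 28 days (1886 is not a leap year): 159 − 28 = 131 left.
March 1886 has 31 days: 131 − 31 = 100 left.
April 1886 has 30 days: 100 − 30 = 70 left.
May 1886 has 31 days: 70 − 31 = 39 left.
June 1886 has 30 days: 39 − 30 = 9 left.
9 days into July 1886 → July 9, 1886.
Advancing 24 weeks (= 168 days) from July 9, 1886:
July has 31 days, so 31 − 9 = 22 days remain after July 9, 1886; 168 − 22 = 146 left.
August 1886 has 31 days: 146 − 31 = 115 left.
September 1886 has 30 days: 115 − 30 = 85 left.
October 1886 has 31 days: 85 − 31 = 54 left.
November 1886 has 30 days: 54 − 30 = 24 left.
24 days into December 1886 → December 24, 1886.
Counting forward 20 weeks (= 140 days) from December 24, 1886:
December has 31 days, so 31 − 24 = 7 days remain after December 24, 1886; 140 − 7 = 133 left.
January 1887 has 31 days: 133 − 31 = 102 left.
February 1887 has 28 days (1887 is not a leap year): 102 − 28 = 74 left.
March 1887 has 31 days: 74 − 31 = 43 left.
April 1887 has 30 days: 43 − 30 = 13 left.
13 days into May 1887 → May 13, 1887.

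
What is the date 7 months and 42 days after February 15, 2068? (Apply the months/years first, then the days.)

Adding 7 months and 42 days from February 15, 2068: first the month/year part, then the days.
month 2 + 7 = 9 → September 2068.
Day 15 is valid in September, giving September 15, 2068.
Now add 42 days from September 15, 2068.
September has 30 days, so 30 − 15 = 15 days remain after September 15, 2068; 42 − 15 = 27 left.
27 days into October 2068 → October 27, 2068.

October 27, 2068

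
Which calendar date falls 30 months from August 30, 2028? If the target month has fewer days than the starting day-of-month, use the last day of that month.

February 28, 2031

Counting forward 30 months from August 30, 2028.
month 8 + 30 = 38, which is month 2 of year 2031 → February 2031.
February 2031 has only 28 days (2031 is not a leap year — relevant if February), and the start was day 30, so the date clamps to February 28, 2031.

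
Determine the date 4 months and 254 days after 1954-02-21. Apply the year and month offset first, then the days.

March 2, 1955

Advancing 4 months and 254 days from February 21, 1954: first the month/year part, then the days.
month 2 + 4 = 6 → June 1954.
Day 21 is valid in June, giving June 21, 1954.
Now add 254 days from June 21, 1954.
June has 30 days, so 30 − 21 = 9 days remain after June 21, 1954; 254 − 9 = 245 left.
July 1954 has 31 days: 245 − 31 = 214 left.
August 1954 has 31 days: 214 − 31 = 183 left.
September 1954 has 30 days: 183 − 30 = 153 left.
October 1954 has 31 days: 153 − 31 = 122 left.
November 1954 has 30 days: 122 − 30 = 92 left.
December 1954 has 31 days: 92 − 31 = 61 left.
January 1955 has 31 days: 61 − 31 = 30 left.
February 1955 has 28 days (1955 is not a leap year): 30 − 28 = 2 left.
2 days into March 1955 → March 2, 1955.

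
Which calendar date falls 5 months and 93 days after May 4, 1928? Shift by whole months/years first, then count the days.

January 5, 1929

Advancing 5 months and 93 days from May 4, 1928: first the month/year part, then the days.
month 5 + 5 = 10 → October 1928.
Day 4 is valid in October, giving October 4, 1928.
Now add 93 days from October 4, 1928.
October has 31 days, so 31 − 4 = 27 days remain after October 4, 1928; 93 − 27 = 66 left.
November 1928 has 30 days: 66 − 30 = 36 left.
December 1928 has 31 days: 36 − 31 = 5 left.
5 days into January 1929 → January 5, 1929.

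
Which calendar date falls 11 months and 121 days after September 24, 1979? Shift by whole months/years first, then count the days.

December 23, 1980

Adding 11 months and 121 days from September 24, 1979: first the month/year part, then the days.
month 9 + 11 = 20, which is month 8 of year 1980 → August 1980.
Day 24 is valid in August, giving August 24, 1980.
Now add 121 days from August 24, 1980.
August has 31 days, so 31 − 24 = 7 days remain after August 24, 1980; 121 − 7 = 114 left.
September 1980 has 30 days: 114 − 30 = 84 left.
October 1980 has 31 days: 84 − 31 = 53 left.
November 1980 has 30 days: 53 − 30 = 23 left.
23 days into December 1980 → December 23, 1980.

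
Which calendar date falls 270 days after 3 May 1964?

Adding 270 days from May 3, 1964.
May has 31 days, so 31 − 3 = 28 days remain after May 3, 1964; 270 − 28 = 242 left.
June 1964 has 30 days: 242 − 30 = 212 left.
July 1964 has 31 days: 212 − 31 = 181 left.
August 1964 has 31 days: 181 − 31 = 150 left.
September 1964 has 30 days: 150 − 30 = 120 left.
October 1964 has 31 days: 120 − 31 = 89 left.
November 1964 has 30 days: 89 − 30 = 59 left.
December 1964 has 31 days: 59 − 31 = 28 left.
28 days into January 1965 → January 28, 1965.

January 28, 1965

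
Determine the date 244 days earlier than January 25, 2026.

Going back 244 days from January 25, 2026.
Going back 25 days from January 25, 2026 reaches the end of the previous month; 244 − 25 = 219 left.
December 2025 has 31 days: 219 − 31 = 188 left.
November 2025 has 30 days: 188 − 30 = 158 left.
October 2025 has 31 days: 158 − 31 = 127 left.
September 2025 has 30 days: 127 − 30 = 97 left.
August 2025 has 31 days: 97 − 31 = 66 left.
July 2025 has 31 days: 66 − 31 = 35 left.
June 2025 has 30 days: 35 − 30 = 5 left.
May 2025 has 31 days; 31 − 5 = 26 → May 26, 2025.

May 26, 2025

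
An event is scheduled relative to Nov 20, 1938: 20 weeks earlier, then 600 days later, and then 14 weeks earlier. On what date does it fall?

Subtracting 20 weeks (= 140 days) from November 20, 1938:
Going back 20 days from November 20, 1938 reaches the end of the previous month; 140 − 20 = 120 left.
October 1938 has 31 days: 120 − 31 = 89 left.
September 1938 has 30 days: 89 − 30 = 59 left.
August 1938 has 31 days: 59 − 31 = 28 left.
July 1938 has 31 days; 31 − 28 = 3 → July 3, 1938.
Advancing 600 days from July 3, 1938:
July has 31 days, so 31 − 3 = 28 days remain after July 3, 1938; 600 − 28 = 572 left.
August 1938 has 31 days: 572 − 31 = 541 left.
September 1938 has 30 days: 541 − 30 = 511 left.
October 1938 has 31 days: 511 − 31 = 480 left.
November 1938 has 30 days: 480 − 30 = 450 left.
December 1938 has 31 days: 450 − 31 = 419 left.
January 1939 has 31 days: 419 − 31 = 388 left.
February 1939 has 28 days (1939 is not a leap year): 388 − 28 = 360 left.
March 1939 has 31 days: 360 − 31 = 329 left.
April 1939 has 30 days: 329 − 30 = 299 left.
May 1939 has 31 days: 299 − 31 = 268 left.
June 1939 has 30 days: 268 − 30 = 238 left.
July 1939 has 31 days: 238 − 31 = 207 left.
August 1939 has 31 days: 207 − 31 = 176 left.
September 1939 has 30 days: 176 − 30 = 146 left.
October 1939 has 31 days: 146 − 31 = 115 left.
November 1939 has 30 days: 115 − 30 = 85 left.
December 1939 has 31 days: 85 − 31 = 54 left.
January 1940 has 31 days: 54 − 31 = 23 left.
23 days into February 1940 → February 23, 1940.
Going back 14 weeks (= 98 days) from February 23, 1940:
Going back 23 days from February 23, 1940 reaches the end of the previous month; 98 − 23 = 75 left.
January 1940 has 31 days: 75 − 31 = 44 left.
December 1939 has 31 days: 44 − 31 = 13 left.
November 1939 has 30 days; 30 − 13 = 17 → November 17, 1939.

November 17, 1939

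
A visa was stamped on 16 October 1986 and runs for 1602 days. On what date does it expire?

Advancing 1602 days from October 16, 1986.
October has 31 days, so 31 − 16 = 15 days remain after October 16, 1986; 1602 − 15 = 1587 left.
November 1986 has 30 days: 1587 − 30 = 1557 left.
December 1986 has 31 days: 1557 − 31 = 1526 left.
January 1987 has 31 days: 1526 − 31 = 1495 left.
February 1987 has 28 days (1987 is not a leap year): 1495 − 28 = 1467 left.
March 1987 has 31 days: 1467 − 31 = 1436 left.
April 1987 has 30 days: 1436 − 30 = 1406 left.
May 1987 has 31 days: 1406 − 31 = 1375 left.
June 1987 has 30 days: 1375 − 30 = 1345 left.
July 1987 has 31 days: 1345 − 31 = 1314 left.
August 1987 has 31 days: 1314 − 31 = 1283 left.
September 1987 has 30 days: 1283 − 30 = 1253 left.
October 1987 has 31 days: 1253 − 31 = 1222 left.
November 1987 has 30 days: 1222 − 30 = 1192 left.
December 1987 has 31 days: 1192 − 31 = 1161 left.
January 1988 has 31 days: 1161 − 31 = 1130 left.
February 1988 has 29 days (1988 is a leap year): 1130 − 29 = 1101 left.
March 1988 has 31 days: 1101 − 31 = 1070 left.
April 1988 has 30 days: 1070 − 30 = 1040 left.
May 1988 has 31 days: 1040 − 31 = 1009 left.
June 1988 has 30 days: 1009 − 30 = 979 left.
July 1988 has 31 days: 979 − 31 = 948 left.
August 1988 has 31 days: 948 − 31 = 917 left.
September 1988 has 30 days: 917 − 30 = 887 left.
October 1988 has 31 days: 887 − 31 = 856 left.
November 1988 has 30 days: 856 − 30 = 826 left.
December 1988 has 31 days: 826 − 31 = 795 left.
January 1989 has 31 days: 795 − 31 = 764 left.
February 1989 has 28 days (1989 is not a leap year): 764 − 28 = 736 left.
March 1989 has 31 days: 736 − 31 = 705 left.
April 1989 has 30 days: 705 − 30 = 675 left.
May 1989 has 31 days: 675 − 31 = 644 left.
June 1989 has 30 days: 644 − 30 = 614 left.
July 1989 has 31 days: 614 − 31 = 583 left.
August 1989 has 31 days: 583 − 31 = 552 left.
September 1989 has 30 days: 552 − 30 = 522 left.
October 1989 has 31 days: 522 − 31 = 491 left.
November 1989 has 30 days: 491 − 30 = 461 left.
December 1989 has 31 days: 461 − 31 = 430 left.
January 1990 has 31 days: 430 − 31 = 399 left.
February 1990 has 28 days (1990 is not a leap year): 399 − 28 = 371 left.
March 1990 has 31 days: 371 − 31 = 340 left.
April 1990 has 30 days: 340 − 30 = 310 left.
May 1990 has 31 days: 310 − 31 = 279 left.
June 1990 has 30 days: 279 − 30 = 249 left.
July 1990 has 31 days: 249 − 31 = 218 left.
August 1990 has 31 days: 218 − 31 = 187 left.
September 1990 has 30 days: 187 − 30 = 157 left.
October 1990 has 31 days: 157 − 31 = 126 left.
November 1990 has 30 days: 126 − 30 = 96 left.
December 1990 has 31 days: 96 − 31 = 65 left.
January 1991 has 31 days: 65 − 31 = 34 left.
February 1991 has 28 days (1991 is not a leap year): 34 − 28 = 6 left.
6 days into March 1991 → March 6, 1991.

March 6, 1991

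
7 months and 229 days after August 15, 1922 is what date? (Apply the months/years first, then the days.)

Advancing 7 months and 229 days from August 15, 1922: first the month/year part, then the days.
month 8 + 7 = 15, which is month 3 of year 1923 → March 1923.
Day 15 is valid in March, giving March 15, 1923.
Now add 229 days from March 15, 1923.
March has 31 days, so 31 − 15 = 16 days remain after March 15, 1923; 229 − 16 = 213 left.
April 1923 has 30 days: 213 − 30 = 183 left.
May 1923 has 31 days: 183 − 31 = 152 left.
June 1923 has 30 days: 152 − 30 = 122 left.
July 1923 has 31 days: 122 − 31 = 91 left.
August 1923 has 31 days: 91 − 31 = 60 left.
September 1923 has 30 days: 60 − 30 = 30 left.
30 days into October 1923 → October 30, 1923.

October 30, 1923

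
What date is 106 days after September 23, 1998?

January 7, 1999

Advancing 106 days from September 23, 1998.
September has 30 days, so 30 − 23 = 7 days remain after September 23, 1998; 106 − 7 = 99 left.
October 1998 has 31 days: 99 − 31 = 68 left.
November 1998 has 30 days: 68 − 30 = 38 left.
December 1998 has 31 days: 38 − 31 = 7 left.
7 days into January 1999 → January 7, 1999.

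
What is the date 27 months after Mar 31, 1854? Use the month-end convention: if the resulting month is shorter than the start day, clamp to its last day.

Advancing 27 months from March 31, 1854.
month 3 + 27 = 30, which is month 6 of year 1856 → June 1856.
June 1856 has only 30 days and the start was day 31, so the date clamps to June 30, 1856.

June 30, 1856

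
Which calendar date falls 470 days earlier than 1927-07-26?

April 12, 1926

Going back 470 days from July 26, 1927.
Going back 26 days from July 26, 1927 reaches the end of the previous month; 470 − 26 = 444 left.
June 1927 has 30 days: 444 − 30 = 414 left.
May 1927 has 31 days: 414 − 31 = 383 left.
April 1927 has 30 days: 383 − 30 = 353 left.
March 1927 has 31 days: 353 − 31 = 322 left.
February 1927 has 28 days (1927 is not a leap year): 322 − 28 = 294 left.
January 1927 has 31 days: 294 − 31 = 263 left.
December 1926 has 31 days: 263 − 31 = 232 left.
November 1926 has 30 days: 232 − 30 = 202 left.
October 1926 has 31 days: 202 − 31 = 171 left.
September 1926 has 30 days: 171 − 30 = 141 left.
August 1926 has 31 days: 141 − 31 = 110 left.
July 1926 has 31 days: 110 − 31 = 79 left.
June 1926 has 30 days: 79 − 30 = 49 left.
May 1926 has 31 days: 49 − 31 = 18 left.
April 1926 has 30 days; 30 − 18 = 12 → April 12, 1926.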